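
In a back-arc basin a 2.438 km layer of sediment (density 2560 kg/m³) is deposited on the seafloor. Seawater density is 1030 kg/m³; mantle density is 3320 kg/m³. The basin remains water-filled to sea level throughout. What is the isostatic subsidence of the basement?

1.63 km

Submarine loading: the sediment displaces seawater, and the subsidence is in turn flooded, so s (ρ_m − ρ_w) = t (ρ_sed − ρ_w).
s = 2.438 km × (2560 − 1030) / (3320 − 1030) = 1.63 km.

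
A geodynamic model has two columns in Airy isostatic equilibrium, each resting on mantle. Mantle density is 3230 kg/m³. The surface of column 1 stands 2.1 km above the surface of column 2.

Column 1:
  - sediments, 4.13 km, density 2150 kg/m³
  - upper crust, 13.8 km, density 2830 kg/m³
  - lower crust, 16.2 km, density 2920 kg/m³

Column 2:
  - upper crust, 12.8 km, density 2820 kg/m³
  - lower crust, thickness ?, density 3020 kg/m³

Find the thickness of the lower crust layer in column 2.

14.1 km

Take the compensation level at the base of the deeper column (depth z_c below the surface of column 1) and equate Σ ρ_i t_i down to z_c; mantle fills any gap and the z_c terms cancel.
Column 1: 4.13×2150 + 13.8×2830 + 16.2×2920 + (z_c − 34.13)×3230
Column 2: 2.1×0 + 12.8×2820 + x×3020 + (z_c − 2.1 − 12.8 − x)×3230
The z_c×3230 term appears on both sides and cancels. Collect the known terms of each column as K = Σ(ρt)_known − 3230 × (depth of known layers): K_1 = 95237.5 − 3230×34.13 = −15002.4; K_2 = 36096 − 3230×(2.1 + 12.8) = −12031.
Balance: K_1 = K_2 − x×(3230 − 3020), so x = (K_2 − K_1)/(3230 − 3020) = 2971.4/210 = 14.1 km.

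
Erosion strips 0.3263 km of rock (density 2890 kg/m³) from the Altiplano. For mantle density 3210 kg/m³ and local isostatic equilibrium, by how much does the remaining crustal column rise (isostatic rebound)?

0.294 km

Unloading: uplift u = e ρ_c/ρ_m = 0.3263 km × 2890/3210 = 0.294 km.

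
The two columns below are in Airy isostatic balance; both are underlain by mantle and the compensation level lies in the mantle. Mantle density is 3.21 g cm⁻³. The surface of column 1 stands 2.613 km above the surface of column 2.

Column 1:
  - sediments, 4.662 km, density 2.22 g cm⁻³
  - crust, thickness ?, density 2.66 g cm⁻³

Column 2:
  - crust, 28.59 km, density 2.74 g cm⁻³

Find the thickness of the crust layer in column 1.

31.3 km

Take the compensation level at the base of the deeper column (depth z_c below the surface of column 1) and equate Σ ρ_i t_i down to z_c; mantle fills any gap and the z_c terms cancel.
Column 1: 4.662×2.22 + x×2.66 + (z_c − 4.662 − x)×3.21
Column 2: 2.613×0 + 28.59×2.74 + (z_c − 2.613 − 28.59)×3.21
The z_c×3.21 term appears on both sides and cancels. Collect the known terms of each column as K = Σ(ρt)_known − 3.21 × (depth of known layers): K_1 = 10.34964 − 3.21×4.662 = −4.61538; K_2 = 78.3366 − 3.21×(2.613 + 28.59) = −21.82503.
Balance: K_1 − x×(3.21 − 2.66) = K_2, so x = (K_1 − K_2)/(3.21 − 2.66) = 17.2096/0.55 = 31.3 km.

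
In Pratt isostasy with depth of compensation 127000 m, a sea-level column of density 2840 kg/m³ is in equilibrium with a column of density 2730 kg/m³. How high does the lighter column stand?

5120 m

ρ_ref D = ρ (D + h) → h = D (ρ_ref − ρ)/ρ.
h = 127000 m × (2840 − 2730)/2730 = 5120 m.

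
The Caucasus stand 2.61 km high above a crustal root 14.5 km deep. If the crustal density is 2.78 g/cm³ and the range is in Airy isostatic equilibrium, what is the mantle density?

3.28 g/cm³

Airy balance: ρ_c h = (ρ_m − ρ_c) r → ρ_m = ρ_c (1 + h/r).
ρ_m = 2.78 × (1 + 2.61 km/14.5 km) = 3.28 g/cm³.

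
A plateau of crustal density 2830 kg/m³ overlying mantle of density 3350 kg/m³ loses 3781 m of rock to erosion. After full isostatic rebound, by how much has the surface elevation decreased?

Rebound u = e ρ_c/ρ_m = 3781 m × 2830/3350 = 3194 m.
Net surface drop = e − u = 3781 m − 3194 m = e (ρ_m − ρ_c)/ρ_m = 587 m.

587 m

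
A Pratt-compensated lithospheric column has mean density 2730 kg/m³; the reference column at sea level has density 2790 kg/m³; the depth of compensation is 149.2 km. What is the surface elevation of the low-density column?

3.28 km

ρ_ref D = ρ (D + h) → h = D (ρ_ref − ρ)/ρ.
h = 149.2 km × (2790 − 2730)/2730 = 3.28 km.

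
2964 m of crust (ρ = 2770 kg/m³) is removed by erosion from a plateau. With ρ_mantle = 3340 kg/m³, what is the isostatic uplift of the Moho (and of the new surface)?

Unloading: uplift u = e ρ_c/ρ_m = 2964 m × 2770/3340 = 2460 m.

2460 m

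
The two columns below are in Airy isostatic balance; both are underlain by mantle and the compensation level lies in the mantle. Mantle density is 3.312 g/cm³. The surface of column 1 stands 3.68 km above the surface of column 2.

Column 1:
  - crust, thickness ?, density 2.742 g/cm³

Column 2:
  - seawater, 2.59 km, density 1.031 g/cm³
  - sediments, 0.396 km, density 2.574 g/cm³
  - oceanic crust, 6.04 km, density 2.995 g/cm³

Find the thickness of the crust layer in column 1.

Take the compensation level at the base of the deeper column (depth z_c below the surface of column 1) and equate Σ ρ_i t_i down to z_c; mantle fills any gap and the z_c terms cancel.
Column 1: x×2.742 + (z_c − 0 − x)×3.312
Column 2: 3.68×0 + 2.59×1.031 + 0.396×2.574 + 6.04×2.995 + (z_c − 3.68 − 9.026)×3.312
The z_c×3.312 term appears on both sides and cancels. Collect the known terms of each column as K = Σ(ρt)_known − 3.312 × (depth of known layers): K_1 = 0 − 3.312×0 = 0; K_2 = 21.779394 − 3.312×(3.68 + 9.026) = −20.302878.
Balance: K_1 − x×(3.312 − 2.742) = K_2, so x = (K_1 − K_2)/(3.312 − 2.742) = 20.3029/0.57 = 35.6 km.

35.6 km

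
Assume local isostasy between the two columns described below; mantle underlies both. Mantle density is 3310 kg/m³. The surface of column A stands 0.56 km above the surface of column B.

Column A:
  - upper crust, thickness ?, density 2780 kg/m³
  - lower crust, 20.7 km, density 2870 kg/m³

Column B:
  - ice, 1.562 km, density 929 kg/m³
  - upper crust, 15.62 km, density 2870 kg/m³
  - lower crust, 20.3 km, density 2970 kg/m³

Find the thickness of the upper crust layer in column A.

Take the compensation level at the base of the deeper column (depth z_c below the surface of column A) and equate Σ ρ_i t_i down to z_c; mantle fills any gap and the z_c terms cancel.
Column A: x×2780 + 20.7×2870 + (z_c − 20.7 − x)×3310
Column B: 0.56×0 + 1.562×929 + 15.62×2870 + 20.3×2970 + (z_c − 0.56 − 37.482)×3310
The z_c×3310 term appears on both sides and cancels. Collect the known terms of each column as K = Σ(ρt)_known − 3310 × (depth of known layers): K_A = 59409 − 3310×20.7 = −9108; K_B = 106571.498 − 3310×(0.56 + 37.482) = −19347.522.
Balance: K_A − x×(3310 − 2780) = K_B, so x = (K_A − K_B)/(3310 − 2780) = 10239.5/530 = 19.3 km.

19.3 km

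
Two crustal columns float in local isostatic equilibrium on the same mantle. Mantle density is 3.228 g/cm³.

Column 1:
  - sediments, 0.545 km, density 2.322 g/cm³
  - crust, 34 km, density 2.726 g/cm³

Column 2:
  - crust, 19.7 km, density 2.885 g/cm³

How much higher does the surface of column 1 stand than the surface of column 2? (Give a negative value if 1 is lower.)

3.35 km

For any compensation level in the mantle, the mantle terms cancel and isostasy reduces to e = (Σt_1 − Σt_2) − (Σ(ρt)_1 − Σ(ρt)_2) / ρ_m.
Σt_1 = 34.545 km; Σt_2 = 19.7 km; Σ(ρt)_1 = 93.94949; Σ(ρt)_2 = 56.8345 (in km·g/cm³).
e = (34.545 − 19.7) − (93.94949 − 56.8345) / 3.228 = 3.35 km.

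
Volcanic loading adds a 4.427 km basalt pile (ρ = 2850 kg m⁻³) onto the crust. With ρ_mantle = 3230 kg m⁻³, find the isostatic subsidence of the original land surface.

3.91 km

Subaerial loading: s = t ρ_load / ρ_m.
s = 4.427 km × 2850/3230 = 3.91 km.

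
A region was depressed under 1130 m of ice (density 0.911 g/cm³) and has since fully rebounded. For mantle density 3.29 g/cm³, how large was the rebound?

Removing the load lets mantle flow back in; uplift u satisfies ρ_ice t = ρ_m u.
u = t ρ_ice/ρ_m = 1130 m × 0.911/3.29 = 313 m.

313 m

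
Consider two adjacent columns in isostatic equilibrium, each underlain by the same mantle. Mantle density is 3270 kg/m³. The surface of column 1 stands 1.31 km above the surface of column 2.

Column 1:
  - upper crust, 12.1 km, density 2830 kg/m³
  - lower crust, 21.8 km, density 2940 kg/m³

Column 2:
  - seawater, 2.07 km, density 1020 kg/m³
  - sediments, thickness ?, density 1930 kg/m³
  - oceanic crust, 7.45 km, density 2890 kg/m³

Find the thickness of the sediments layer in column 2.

Take the compensation level at the base of the deeper column (depth z_c below the surface of column 1) and equate Σ ρ_i t_i down to z_c; mantle fills any gap and the z_c terms cancel.
Column 1: 12.1×2830 + 21.8×2940 + (z_c − 33.9)×3270
Column 2: 1.31×0 + 2.07×1020 + x×1930 + 7.45×2890 + (z_c − 1.31 − 9.52 − x)×3270
The z_c×3270 term appears on both sides and cancels. Collect the known terms of each column as K = Σ(ρt)_known − 3270 × (depth of known layers): K_1 = 98335 − 3270×33.9 = −12518; K_2 = 23641.9 − 3270×(1.31 + 9.52) = −11772.2.
Balance: K_1 = K_2 − x×(3270 − 1930), so x = (K_2 − K_1)/(3270 − 1930) = 745.8/1340 = 0.557 km.

0.557 km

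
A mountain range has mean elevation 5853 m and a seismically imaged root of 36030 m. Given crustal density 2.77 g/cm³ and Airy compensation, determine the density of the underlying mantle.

3.22 g/cm³

Airy balance: ρ_c h = (ρ_m − ρ_c) r → ρ_m = ρ_c (1 + h/r).
ρ_m = 2.77 × (1 + 5853 m/36030 m) = 3.22 g/cm³.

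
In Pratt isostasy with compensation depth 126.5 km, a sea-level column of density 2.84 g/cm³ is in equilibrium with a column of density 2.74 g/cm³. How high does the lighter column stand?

4.62 km

ρ_ref D = ρ (D + h) → h = D (ρ_ref − ρ)/ρ.
h = 126.5 km × (2.84 − 2.74)/2.74 = 4.62 km.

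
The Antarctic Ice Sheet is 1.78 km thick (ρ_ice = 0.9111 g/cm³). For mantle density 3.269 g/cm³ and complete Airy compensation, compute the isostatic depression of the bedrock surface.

0.496 km

Isostatic balance requires: the ice load ρ_ice t is balanced by mantle displaced below, ρ_m s.
s = t ρ_ice / ρ_m = 1.78 km × 0.9111/3.269 = 0.496 km.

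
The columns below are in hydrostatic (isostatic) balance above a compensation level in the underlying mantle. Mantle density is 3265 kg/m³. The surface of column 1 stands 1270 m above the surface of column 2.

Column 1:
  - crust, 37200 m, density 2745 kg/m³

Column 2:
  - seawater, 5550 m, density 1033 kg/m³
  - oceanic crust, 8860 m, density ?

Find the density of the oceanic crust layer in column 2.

Take the compensation level at the base of the deeper column (depth z_c below the surface of column 1) and equate Σ ρ_i t_i down to z_c; mantle fills any gap and the z_c terms cancel.
Column 1: 37200×2745 + (z_c − 37200)×3265
Column 2: 1270×0 + 5550×1033 + 8860×ρ + (z_c − 1270 − 14410)×3265
The z_c×3265 term appears on both sides and cancels. Collect the known terms of each column as K = Σ(ρt)_known − 3265 × (depth of known layers): K_1 = 102114000 − 3265×37200 = −19344000; K_2 = 5733150 − 3265×(1270 + 14410) = −45462050.
Balance: K_1 = K_2 + 8860×ρ, so ρ = (K_1 − K_2)/8860 = 26118000/8860 = 2950 kg/m³.

2950 kg/m³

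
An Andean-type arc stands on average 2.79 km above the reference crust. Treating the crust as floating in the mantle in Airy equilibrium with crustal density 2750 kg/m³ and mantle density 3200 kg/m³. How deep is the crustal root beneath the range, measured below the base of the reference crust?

Equating mass per unit area of the two columns: the weight of the topography is balanced by the buoyancy of the root, ρ_c h = (ρ_m − ρ_c) r.
r = h · ρ_c / (ρ_m − ρ_c) = 2.79 km × 2750 / (3200 − 2750) = 17.1 km.

17.1 km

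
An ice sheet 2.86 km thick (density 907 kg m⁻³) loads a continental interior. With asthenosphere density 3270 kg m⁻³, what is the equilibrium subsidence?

0.793 km

Equating mass per unit area of the two columns: the ice load ρ_ice t is balanced by mantle displaced below, ρ_m s.
s = t ρ_ice / ρ_m = 2.86 km × 907/3270 = 0.793 km.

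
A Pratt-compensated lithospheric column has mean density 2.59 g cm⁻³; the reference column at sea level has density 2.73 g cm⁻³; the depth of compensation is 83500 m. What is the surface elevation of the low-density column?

4510 m

ρ_ref D = ρ (D + h) → h = D (ρ_ref − ρ)/ρ.
h = 83500 m × (2.73 − 2.59)/2.59 = 4510 m.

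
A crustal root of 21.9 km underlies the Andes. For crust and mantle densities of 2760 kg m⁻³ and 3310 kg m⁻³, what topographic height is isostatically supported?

4.36 km

By Archimedes' principle applied to the lithosphere: ρ_c h = (ρ_m − ρ_c) r.
h = r (ρ_m − ρ_c) / ρ_c = 21.9 km × (3310 − 2760) / 2760 = 4.36 km.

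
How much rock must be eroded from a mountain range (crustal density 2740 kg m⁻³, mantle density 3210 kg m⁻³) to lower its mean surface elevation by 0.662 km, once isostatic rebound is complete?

Net drop Δ = e − u = e − e ρ_c/ρ_m = e (ρ_m − ρ_c)/ρ_m.
e = Δ ρ_m/(ρ_m − ρ_c) = 0.662 km × 3210/470 = 4.52 km.

4.52 km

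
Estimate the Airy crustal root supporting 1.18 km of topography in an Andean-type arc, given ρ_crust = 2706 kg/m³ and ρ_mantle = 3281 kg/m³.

Balancing pressure at the compensation depth: the weight of the topography is balanced by the buoyancy of the root, ρ_c h = (ρ_m − ρ_c) r.
r = h · ρ_c / (ρ_m − ρ_c) = 1.18 km × 2706 / (3281 − 2706) = 5.55 km.

5.55 km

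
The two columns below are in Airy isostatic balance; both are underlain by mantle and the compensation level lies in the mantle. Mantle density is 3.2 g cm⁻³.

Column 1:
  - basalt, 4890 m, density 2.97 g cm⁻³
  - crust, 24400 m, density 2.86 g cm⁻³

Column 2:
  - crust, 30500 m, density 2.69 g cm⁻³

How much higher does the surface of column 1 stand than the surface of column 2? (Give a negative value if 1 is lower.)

For any compensation level in the mantle, the mantle terms cancel and isostasy reduces to e = (Σt_1 − Σt_2) − (Σ(ρt)_1 − Σ(ρt)_2) / ρ_m.
Σt_1 = 29290 m; Σt_2 = 30500 m; Σ(ρt)_1 = 84307.3; Σ(ρt)_2 = 82045 (in m·g cm⁻³).
e = (29290 − 30500) − (84307.3 − 82045) / 3.2 = −1920 m.

−1920 m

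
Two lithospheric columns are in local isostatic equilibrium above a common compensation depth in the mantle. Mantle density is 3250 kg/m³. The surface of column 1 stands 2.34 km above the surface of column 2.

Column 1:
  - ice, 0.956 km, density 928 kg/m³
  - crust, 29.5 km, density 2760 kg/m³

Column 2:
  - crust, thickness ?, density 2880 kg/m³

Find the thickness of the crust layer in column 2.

24.5 km

Take the compensation level at the base of the deeper column (depth z_c below the surface of column 1) and equate Σ ρ_i t_i down to z_c; mantle fills any gap and the z_c terms cancel.
Column 1: 0.956×928 + 29.5×2760 + (z_c − 30.456)×3250
Column 2: 2.34×0 + x×2880 + (z_c − 2.34 − 0 − x)×3250
The z_c×3250 term appears on both sides and cancels. Collect the known terms of each column as K = Σ(ρt)_known − 3250 × (depth of known layers): K_1 = 82307.168 − 3250×30.456 = −16674.832; K_2 = 0 − 3250×(2.34 + 0) = −7605.
Balance: K_1 = K_2 − x×(3250 − 2880), so x = (K_2 − K_1)/(3250 − 2880) = 9069.83/370 = 24.5 km.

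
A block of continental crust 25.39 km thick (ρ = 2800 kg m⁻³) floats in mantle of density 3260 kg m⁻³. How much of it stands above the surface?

3.58 km

Floating equilibrium: submerged depth d = t ρ_obj/ρ_fluid = 25.39 km × 2800/3260 = 21.81 km.
Freeboard = t − d = 25.39 km − 21.81 km = 3.58 km.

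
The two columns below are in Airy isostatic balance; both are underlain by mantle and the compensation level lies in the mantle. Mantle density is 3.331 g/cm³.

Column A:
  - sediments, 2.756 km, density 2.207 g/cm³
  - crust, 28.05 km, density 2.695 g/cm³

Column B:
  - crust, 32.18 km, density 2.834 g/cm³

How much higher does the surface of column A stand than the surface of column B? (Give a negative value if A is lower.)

For any compensation level in the mantle, the mantle terms cancel and isostasy reduces to e = (Σt_A − Σt_B) − (Σ(ρt)_A − Σ(ρt)_B) / ρ_m.
Σt_A = 30.806 km; Σt_B = 32.18 km; Σ(ρt)_A = 81.677242; Σ(ρt)_B = 91.19812 (in km·g/cm³).
e = (30.806 − 32.18) − (81.677242 − 91.19812) / 3.331 = 1.48 km.

1.48 km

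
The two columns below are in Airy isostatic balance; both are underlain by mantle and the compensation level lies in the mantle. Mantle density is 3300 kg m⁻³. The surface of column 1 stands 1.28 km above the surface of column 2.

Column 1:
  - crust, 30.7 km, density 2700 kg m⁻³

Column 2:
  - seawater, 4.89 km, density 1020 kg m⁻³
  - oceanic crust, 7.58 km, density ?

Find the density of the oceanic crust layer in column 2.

2900 kg m⁻³

Take the compensation level at the base of the deeper column (depth z_c below the surface of column 1) and equate Σ ρ_i t_i down to z_c; mantle fills any gap and the z_c terms cancel.
Column 1: 30.7×2700 + (z_c − 30.7)×3300
Column 2: 1.28×0 + 4.89×1020 + 7.58×ρ + (z_c − 1.28 − 12.47)×3300
The z_c×3300 term appears on both sides and cancels. Collect the known terms of each column as K = Σ(ρt)_known − 3300 × (depth of known layers): K_1 = 82890 − 3300×30.7 = −18420; K_2 = 4987.8 − 3300×(1.28 + 12.47) = −40387.2.
Balance: K_1 = K_2 + 7.58×ρ, so ρ = (K_1 − K_2)/7.58 = 21967.2/7.58 = 2900 kg m⁻³.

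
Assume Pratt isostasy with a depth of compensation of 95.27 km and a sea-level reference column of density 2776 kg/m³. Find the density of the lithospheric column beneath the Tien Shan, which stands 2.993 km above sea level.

Pratt balance: ρ_ref D = ρ (D + h).
ρ = ρ_ref D/(D + h) = 2776 × 95.27 km/(95.27 km + 2.993 km) = 2690 kg/m³.

2690 kg/m³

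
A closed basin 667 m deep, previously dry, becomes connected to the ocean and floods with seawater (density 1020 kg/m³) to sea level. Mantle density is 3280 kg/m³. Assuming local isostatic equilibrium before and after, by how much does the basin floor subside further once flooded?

After flooding the water column is d + s deep. Its weight must equal the weight of mantle displaced by the extra subsidence s: (d + s) ρ_w = s ρ_m.
s = d ρ_w / (ρ_m − ρ_w) = 667 m × 1020/(3280 − 1020) = 301 m.

301 m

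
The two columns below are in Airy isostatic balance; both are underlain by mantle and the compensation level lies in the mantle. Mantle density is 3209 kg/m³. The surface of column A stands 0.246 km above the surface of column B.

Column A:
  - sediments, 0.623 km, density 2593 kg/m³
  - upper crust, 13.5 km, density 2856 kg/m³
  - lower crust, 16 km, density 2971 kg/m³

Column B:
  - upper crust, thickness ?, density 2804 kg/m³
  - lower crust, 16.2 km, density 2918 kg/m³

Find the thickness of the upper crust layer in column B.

Take the compensation level at the base of the deeper column (depth z_c below the surface of column A) and equate Σ ρ_i t_i down to z_c; mantle fills any gap and the z_c terms cancel.
Column A: 0.623×2593 + 13.5×2856 + 16×2971 + (z_c − 30.123)×3209
Column B: 0.246×0 + x×2804 + 16.2×2918 + (z_c − 0.246 − 16.2 − x)×3209
The z_c×3209 term appears on both sides and cancels. Collect the known terms of each column as K = Σ(ρt)_known − 3209 × (depth of known layers): K_A = 87707.439 − 3209×30.123 = −8957.268; K_B = 47271.6 − 3209×(0.246 + 16.2) = −5503.614.
Balance: K_A = K_B − x×(3209 − 2804), so x = (K_B − K_A)/(3209 − 2804) = 3453.65/405 = 8.53 km.

8.53 km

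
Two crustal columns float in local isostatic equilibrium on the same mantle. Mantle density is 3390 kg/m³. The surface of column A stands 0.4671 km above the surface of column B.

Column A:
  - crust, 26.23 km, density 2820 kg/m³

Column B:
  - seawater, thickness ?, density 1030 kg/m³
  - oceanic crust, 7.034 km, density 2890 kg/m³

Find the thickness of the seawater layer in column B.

Take the compensation level at the base of the deeper column (depth z_c below the surface of column A) and equate Σ ρ_i t_i down to z_c; mantle fills any gap and the z_c terms cancel.
Column A: 26.23×2820 + (z_c − 26.23)×3390
Column B: 0.4671×0 + x×1030 + 7.034×2890 + (z_c − 0.4671 − 7.034 − x)×3390
The z_c×3390 term appears on both sides and cancels. Collect the known terms of each column as K = Σ(ρt)_known − 3390 × (depth of known layers): K_A = 73968.6 − 3390×26.23 = −14951.1; K_B = 20328.26 − 3390×(0.4671 + 7.034) = −5100.469.
Balance: K_A = K_B − x×(3390 − 1030), so x = (K_B − K_A)/(3390 − 1030) = 9850.63/2360 = 4.17 km.

4.17 km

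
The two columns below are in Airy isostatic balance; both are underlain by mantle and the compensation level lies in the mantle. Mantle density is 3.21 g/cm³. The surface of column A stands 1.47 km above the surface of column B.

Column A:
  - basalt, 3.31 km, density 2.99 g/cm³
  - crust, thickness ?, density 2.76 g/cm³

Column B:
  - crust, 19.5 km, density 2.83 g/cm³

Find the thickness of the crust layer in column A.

25.3 km

Take the compensation level at the base of the deeper column (depth z_c below the surface of column A) and equate Σ ρ_i t_i down to z_c; mantle fills any gap and the z_c terms cancel.
Column A: 3.31×2.99 + x×2.76 + (z_c − 3.31 − x)×3.21
Column B: 1.47×0 + 19.5×2.83 + (z_c − 1.47 − 19.5)×3.21
The z_c×3.21 term appears on both sides and cancels. Collect the known terms of each column as K = Σ(ρt)_known − 3.21 × (depth of known layers): K_A = 9.8969 − 3.21×3.31 = −0.7282; K_B = 55.185 − 3.21×(1.47 + 19.5) = −12.1287.
Balance: K_A − x×(3.21 − 2.76) = K_B, so x = (K_A − K_B)/(3.21 − 2.76) = 11.4005/0.45 = 25.3 km.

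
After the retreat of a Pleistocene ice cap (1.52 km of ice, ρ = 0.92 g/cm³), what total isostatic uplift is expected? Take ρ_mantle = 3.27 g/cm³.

0.428 km

Removing the load lets mantle flow back in; uplift u satisfies ρ_ice t = ρ_m u.
u = t ρ_ice/ρ_m = 1.52 km × 0.92/3.27 = 0.428 km.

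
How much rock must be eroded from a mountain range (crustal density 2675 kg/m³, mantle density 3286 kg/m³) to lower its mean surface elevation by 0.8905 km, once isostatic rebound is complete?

Net drop Δ = e − u = e − e ρ_c/ρ_m = e (ρ_m − ρ_c)/ρ_m.
e = Δ ρ_m/(ρ_m − ρ_c) = 0.8905 km × 3286/611 = 4.79 km.

4.79 km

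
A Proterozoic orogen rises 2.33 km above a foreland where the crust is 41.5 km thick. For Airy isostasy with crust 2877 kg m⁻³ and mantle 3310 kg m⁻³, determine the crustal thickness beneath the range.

Root depth r = h ρ_c / (ρ_m − ρ_c) = 2.33 km × 2877 / 433 = 15.48 km.
Total thickness = T + h + r = 41.5 km + 2.33 km + 15.48 km = 59.3 km.

59.3 km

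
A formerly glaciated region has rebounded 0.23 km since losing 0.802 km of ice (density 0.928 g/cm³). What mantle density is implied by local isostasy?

3.24 g/cm³

ρ_m = ρ_ice t / u = 0.928 × 0.802 km/0.23 km = 3.24 g/cm³.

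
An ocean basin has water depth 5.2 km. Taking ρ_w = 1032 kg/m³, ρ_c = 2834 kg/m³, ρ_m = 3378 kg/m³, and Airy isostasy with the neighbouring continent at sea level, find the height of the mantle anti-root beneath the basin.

17.2 km

Equating mass per unit area of the two columns: replacing crust with seawater at the top is compensated by replacing crust with mantle at the base: d (ρ_c − ρ_w) = a (ρ_m − ρ_c).
a = d (ρ_c − ρ_w)/(ρ_m − ρ_c) = 5.2 km × 1802/544 = 17.2 km.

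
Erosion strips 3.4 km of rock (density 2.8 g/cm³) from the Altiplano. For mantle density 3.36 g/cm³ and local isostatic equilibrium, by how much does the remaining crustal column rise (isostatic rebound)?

2.83 km

Unloading: uplift u = e ρ_c/ρ_m = 3.4 km × 2.8/3.36 = 2.83 km.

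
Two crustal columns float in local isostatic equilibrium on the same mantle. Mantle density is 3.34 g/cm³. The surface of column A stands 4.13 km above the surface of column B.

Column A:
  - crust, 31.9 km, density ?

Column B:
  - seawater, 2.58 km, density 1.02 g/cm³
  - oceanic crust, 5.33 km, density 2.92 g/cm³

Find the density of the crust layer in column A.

2.65 g/cm³

Take the compensation level at the base of the deeper column (depth z_c below the surface of column A) and equate Σ ρ_i t_i down to z_c; mantle fills any gap and the z_c terms cancel.
Column A: 31.9×ρ + (z_c − 31.9)×3.34
Column B: 4.13×0 + 2.58×1.02 + 5.33×2.92 + (z_c − 4.13 − 7.91)×3.34
The z_c×3.34 term appears on both sides and cancels. Collect the known terms of each column as K = Σ(ρt)_known − 3.34 × (depth of known layers): K_A = 0 − 3.34×31.9 = −106.546; K_B = 18.1952 − 3.34×(4.13 + 7.91) = −22.0184.
Balance: K_A + 31.9×ρ = K_B, so ρ = (K_B − K_A)/31.9 = 84.5276/31.9 = 2.65 g/cm³.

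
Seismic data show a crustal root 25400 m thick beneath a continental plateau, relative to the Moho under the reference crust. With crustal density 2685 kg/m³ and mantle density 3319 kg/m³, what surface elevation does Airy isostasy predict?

In Airy isostatic equilibrium: ρ_c h = (ρ_m − ρ_c) r.
h = r (ρ_m − ρ_c) / ρ_c = 25400 m × (3319 − 2685) / 2685 = 6000 m.

6000 m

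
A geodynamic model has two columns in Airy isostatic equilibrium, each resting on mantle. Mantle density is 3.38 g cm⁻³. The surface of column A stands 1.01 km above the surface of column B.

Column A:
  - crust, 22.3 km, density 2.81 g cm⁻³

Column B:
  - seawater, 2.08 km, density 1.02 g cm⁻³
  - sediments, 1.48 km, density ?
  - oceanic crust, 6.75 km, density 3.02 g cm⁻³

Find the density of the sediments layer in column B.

Take the compensation level at the base of the deeper column (depth z_c below the surface of column A) and equate Σ ρ_i t_i down to z_c; mantle fills any gap and the z_c terms cancel.
Column A: 22.3×2.81 + (z_c − 22.3)×3.38
Column B: 1.01×0 + 2.08×1.02 + 1.48×ρ + 6.75×3.02 + (z_c − 1.01 − 10.31)×3.38
The z_c×3.38 term appears on both sides and cancels. Collect the known terms of each column as K = Σ(ρt)_known − 3.38 × (depth of known layers): K_A = 62.663 − 3.38×22.3 = −12.711; K_B = 22.5066 − 3.38×(1.01 + 10.31) = −15.755.
Balance: K_A = K_B + 1.48×ρ, so ρ = (K_A − K_B)/1.48 = 3.044/1.48 = 2.06 g cm⁻³.

2.06 g cm⁻³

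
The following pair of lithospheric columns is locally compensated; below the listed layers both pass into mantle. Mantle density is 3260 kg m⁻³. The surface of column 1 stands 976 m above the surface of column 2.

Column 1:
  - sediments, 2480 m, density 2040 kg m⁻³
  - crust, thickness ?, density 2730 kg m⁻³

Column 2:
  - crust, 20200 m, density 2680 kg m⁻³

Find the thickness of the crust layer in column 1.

Take the compensation level at the base of the deeper column (depth z_c below the surface of column 1) and equate Σ ρ_i t_i down to z_c; mantle fills any gap and the z_c terms cancel.
Column 1: 2480×2040 + x×2730 + (z_c − 2480 − x)×3260
Column 2: 976×0 + 20200×2680 + (z_c − 976 − 20200)×3260
The z_c×3260 term appears on both sides and cancels. Collect the known terms of each column as K = Σ(ρt)_known − 3260 × (depth of known layers): K_1 = 5059200 − 3260×2480 = −3025600; K_2 = 54136000 − 3260×(976 + 20200) = −14897760.
Balance: K_1 − x×(3260 − 2730) = K_2, so x = (K_1 − K_2)/(3260 − 2730) = 11872200/530 = 22400 m.

22400 m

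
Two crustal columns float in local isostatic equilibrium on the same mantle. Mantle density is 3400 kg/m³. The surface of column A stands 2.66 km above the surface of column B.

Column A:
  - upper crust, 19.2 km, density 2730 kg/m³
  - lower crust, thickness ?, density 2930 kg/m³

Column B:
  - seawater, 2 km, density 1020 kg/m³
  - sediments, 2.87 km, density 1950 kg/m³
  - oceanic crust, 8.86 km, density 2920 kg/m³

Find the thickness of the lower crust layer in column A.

19.9 km

Take the compensation level at the base of the deeper column (depth z_c below the surface of column A) and equate Σ ρ_i t_i down to z_c; mantle fills any gap and the z_c terms cancel.
Column A: 19.2×2730 + x×2930 + (z_c − 19.2 − x)×3400
Column B: 2.66×0 + 2×1020 + 2.87×1950 + 8.86×2920 + (z_c − 2.66 − 13.73)×3400
The z_c×3400 term appears on both sides and cancels. Collect the known terms of each column as K = Σ(ρt)_known − 3400 × (depth of known layers): K_A = 52416 − 3400×19.2 = −12864; K_B = 33507.7 − 3400×(2.66 + 13.73) = −22218.3.
Balance: K_A − x×(3400 − 2930) = K_B, so x = (K_A − K_B)/(3400 − 2930) = 9354.3/470 = 19.9 km.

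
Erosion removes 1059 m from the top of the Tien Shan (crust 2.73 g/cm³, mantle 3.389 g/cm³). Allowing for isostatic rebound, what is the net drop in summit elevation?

Rebound u = e ρ_c/ρ_m = 1059 m × 2.73/3.389 = 853.1 m.
Net surface drop = e − u = 1059 m − 853.1 m = e (ρ_m − ρ_c)/ρ_m = 206 m.

206 m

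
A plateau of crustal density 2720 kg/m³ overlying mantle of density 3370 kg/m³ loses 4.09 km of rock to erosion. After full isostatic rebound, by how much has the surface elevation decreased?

0.789 km

Rebound u = e ρ_c/ρ_m = 4.09 km × 2720/3370 = 3.301 km.
Net surface drop = e − u = 4.09 km − 3.301 km = e (ρ_m − ρ_c)/ρ_m = 0.789 km.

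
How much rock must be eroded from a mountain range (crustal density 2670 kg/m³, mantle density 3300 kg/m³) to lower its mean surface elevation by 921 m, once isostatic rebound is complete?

4820 m

Net drop Δ = e − u = e − e ρ_c/ρ_m = e (ρ_m − ρ_c)/ρ_m.
e = Δ ρ_m/(ρ_m − ρ_c) = 921 m × 3300/630 = 4820 m.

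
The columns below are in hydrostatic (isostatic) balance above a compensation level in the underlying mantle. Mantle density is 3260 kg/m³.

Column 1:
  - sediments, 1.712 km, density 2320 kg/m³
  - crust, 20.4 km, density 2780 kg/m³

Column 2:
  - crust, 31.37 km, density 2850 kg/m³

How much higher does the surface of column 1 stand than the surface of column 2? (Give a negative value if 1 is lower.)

For any compensation level in the mantle, the mantle terms cancel and isostasy reduces to e = (Σt_1 − Σt_2) − (Σ(ρt)_1 − Σ(ρt)_2) / ρ_m.
Σt_1 = 22.112 km; Σt_2 = 31.37 km; Σ(ρt)_1 = 60683.84; Σ(ρt)_2 = 89404.5 (in km·kg/m³).
e = (22.112 − 31.37) − (60683.84 − 89404.5) / 3260 = −0.448 km.

−0.448 km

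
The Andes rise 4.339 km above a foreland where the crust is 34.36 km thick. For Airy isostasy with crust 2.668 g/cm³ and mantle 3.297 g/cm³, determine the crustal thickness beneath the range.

57.1 km

Root depth r = h ρ_c / (ρ_m − ρ_c) = 4.339 km × 2.668 / 0.629 = 18.4 km.
Total thickness = T + h + r = 34.36 km + 4.339 km + 18.4 km = 57.1 km.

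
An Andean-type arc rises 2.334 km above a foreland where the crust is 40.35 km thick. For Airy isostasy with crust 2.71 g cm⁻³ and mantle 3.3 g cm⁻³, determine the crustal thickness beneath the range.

Root depth r = h ρ_c / (ρ_m − ρ_c) = 2.334 km × 2.71 / 0.59 = 10.72 km.
Total thickness = T + h + r = 40.35 km + 2.334 km + 10.72 km = 53.4 km.

53.4 km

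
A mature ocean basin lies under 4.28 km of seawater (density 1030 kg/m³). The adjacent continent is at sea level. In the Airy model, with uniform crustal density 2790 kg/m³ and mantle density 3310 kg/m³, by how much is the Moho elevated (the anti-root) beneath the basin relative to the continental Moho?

For local isostatic compensation: replacing crust with seawater at the top is compensated by replacing crust with mantle at the base: d (ρ_c − ρ_w) = a (ρ_m − ρ_c).
a = d (ρ_c − ρ_w)/(ρ_m − ρ_c) = 4.28 km × 1760/520 = 14.5 km.

14.5 km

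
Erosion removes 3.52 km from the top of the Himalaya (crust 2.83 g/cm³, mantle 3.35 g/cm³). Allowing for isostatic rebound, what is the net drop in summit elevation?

0.546 km

Rebound u = e ρ_c/ρ_m = 3.52 km × 2.83/3.35 = 2.974 km.
Net surface drop = e − u = 3.52 km − 2.974 km = e (ρ_m − ρ_c)/ρ_m = 0.546 km.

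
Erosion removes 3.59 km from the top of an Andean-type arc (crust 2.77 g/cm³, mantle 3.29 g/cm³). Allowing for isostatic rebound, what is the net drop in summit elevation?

0.567 km

Rebound u = e ρ_c/ρ_m = 3.59 km × 2.77/3.29 = 3.023 km.
Net surface drop = e − u = 3.59 km − 3.023 km = e (ρ_m − ρ_c)/ρ_m = 0.567 km.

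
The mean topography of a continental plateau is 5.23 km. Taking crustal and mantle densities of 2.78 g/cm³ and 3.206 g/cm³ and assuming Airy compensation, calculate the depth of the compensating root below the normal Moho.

For local isostatic compensation: the weight of the topography is balanced by the buoyancy of the root, ρ_c h = (ρ_m − ρ_c) r.
r = h · ρ_c / (ρ_m − ρ_c) = 5.23 km × 2.78 / (3.206 − 2.78) = 34.1 km.

34.1 km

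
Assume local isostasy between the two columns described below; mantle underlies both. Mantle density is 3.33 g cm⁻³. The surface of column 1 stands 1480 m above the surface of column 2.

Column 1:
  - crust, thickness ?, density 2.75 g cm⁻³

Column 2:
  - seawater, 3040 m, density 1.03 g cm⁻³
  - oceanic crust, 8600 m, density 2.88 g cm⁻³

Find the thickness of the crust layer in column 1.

Take the compensation level at the base of the deeper column (depth z_c below the surface of column 1) and equate Σ ρ_i t_i down to z_c; mantle fills any gap and the z_c terms cancel.
Column 1: x×2.75 + (z_c − 0 − x)×3.33
Column 2: 1480×0 + 3040×1.03 + 8600×2.88 + (z_c − 1480 − 11640)×3.33
The z_c×3.33 term appears on both sides and cancels. Collect the known terms of each column as K = Σ(ρt)_known − 3.33 × (depth of known layers): K_1 = 0 − 3.33×0 = 0; K_2 = 27899.2 − 3.33×(1480 + 11640) = −15790.4.
Balance: K_1 − x×(3.33 − 2.75) = K_2, so x = (K_1 − K_2)/(3.33 − 2.75) = 15790.4/0.58 = 27200 m.

27200 m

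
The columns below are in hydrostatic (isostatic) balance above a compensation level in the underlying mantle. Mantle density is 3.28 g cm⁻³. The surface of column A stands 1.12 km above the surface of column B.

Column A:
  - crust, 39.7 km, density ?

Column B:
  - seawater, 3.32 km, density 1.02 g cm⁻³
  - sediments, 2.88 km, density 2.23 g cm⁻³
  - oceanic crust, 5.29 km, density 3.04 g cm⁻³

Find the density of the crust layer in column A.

2.89 g cm⁻³

Take the compensation level at the base of the deeper column (depth z_c below the surface of column A) and equate Σ ρ_i t_i down to z_c; mantle fills any gap and the z_c terms cancel.
Column A: 39.7×ρ + (z_c − 39.7)×3.28
Column B: 1.12×0 + 3.32×1.02 + 2.88×2.23 + 5.29×3.04 + (z_c − 1.12 − 11.49)×3.28
The z_c×3.28 term appears on both sides and cancels. Collect the known terms of each column as K = Σ(ρt)_known − 3.28 × (depth of known layers): K_A = 0 − 3.28×39.7 = −130.216; K_B = 25.8904 − 3.28×(1.12 + 11.49) = −15.4704.
Balance: K_A + 39.7×ρ = K_B, so ρ = (K_B − K_A)/39.7 = 114.746/39.7 = 2.89 g cm⁻³.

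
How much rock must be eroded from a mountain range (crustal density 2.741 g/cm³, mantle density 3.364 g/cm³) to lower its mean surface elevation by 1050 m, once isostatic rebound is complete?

Net drop Δ = e − u = e − e ρ_c/ρ_m = e (ρ_m − ρ_c)/ρ_m.
e = Δ ρ_m/(ρ_m − ρ_c) = 1050 m × 3.364/0.623 = 5670 m.

5670 m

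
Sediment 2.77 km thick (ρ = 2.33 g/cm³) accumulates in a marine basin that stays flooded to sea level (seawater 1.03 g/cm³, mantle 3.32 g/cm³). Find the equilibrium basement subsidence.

Submarine loading: the sediment displaces seawater, and the subsidence is in turn flooded, so s (ρ_m − ρ_w) = t (ρ_sed − ρ_w).
s = 2.77 km × (2.33 − 1.03) / (3.32 − 1.03) = 1.57 km.

1.57 km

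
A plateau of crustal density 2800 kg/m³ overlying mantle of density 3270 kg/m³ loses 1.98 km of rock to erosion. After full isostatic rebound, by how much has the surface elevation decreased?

Rebound u = e ρ_c/ρ_m = 1.98 km × 2800/3270 = 1.695 km.
Net surface drop = e − u = 1.98 km − 1.695 km = e (ρ_m − ρ_c)/ρ_m = 0.285 km.

0.285 km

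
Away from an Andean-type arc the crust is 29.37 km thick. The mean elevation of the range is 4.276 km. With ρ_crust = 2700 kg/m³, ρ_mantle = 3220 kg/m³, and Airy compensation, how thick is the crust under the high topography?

Root depth r = h ρ_c / (ρ_m − ρ_c) = 4.276 km × 2700 / 520 = 22.2 km.
Total thickness = T + h + r = 29.37 km + 4.276 km + 22.2 km = 55.8 km.

55.8 km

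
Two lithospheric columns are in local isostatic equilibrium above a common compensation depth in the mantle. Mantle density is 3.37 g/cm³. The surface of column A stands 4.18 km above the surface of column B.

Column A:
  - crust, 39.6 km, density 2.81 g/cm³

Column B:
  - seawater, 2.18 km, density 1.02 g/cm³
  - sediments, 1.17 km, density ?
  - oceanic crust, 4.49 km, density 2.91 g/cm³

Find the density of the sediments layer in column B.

Take the compensation level at the base of the deeper column (depth z_c below the surface of column A) and equate Σ ρ_i t_i down to z_c; mantle fills any gap and the z_c terms cancel.
Column A: 39.6×2.81 + (z_c − 39.6)×3.37
Column B: 4.18×0 + 2.18×1.02 + 1.17×ρ + 4.49×2.91 + (z_c − 4.18 − 7.84)×3.37
The z_c×3.37 term appears on both sides and cancels. Collect the known terms of each column as K = Σ(ρt)_known − 3.37 × (depth of known layers): K_A = 111.276 − 3.37×39.6 = −22.176; K_B = 15.2895 − 3.37×(4.18 + 7.84) = −25.2179.
Balance: K_A = K_B + 1.17×ρ, so ρ = (K_A − K_B)/1.17 = 3.0419/1.17 = 2.6 g/cm³.

2.6 g/cm³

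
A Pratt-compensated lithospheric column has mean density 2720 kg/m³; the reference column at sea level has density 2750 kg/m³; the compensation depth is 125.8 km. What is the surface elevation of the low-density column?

1.39 km

ρ_ref D = ρ (D + h) → h = D (ρ_ref − ρ)/ρ.
h = 125.8 km × (2750 − 2720)/2720 = 1.39 km.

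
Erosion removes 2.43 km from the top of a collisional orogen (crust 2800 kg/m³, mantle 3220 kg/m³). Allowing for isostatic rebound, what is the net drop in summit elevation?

0.317 km

Rebound u = e ρ_c/ρ_m = 2.43 km × 2800/3220 = 2.113 km.
Net surface drop = e − u = 2.43 km − 2.113 km = e (ρ_m − ρ_c)/ρ_m = 0.317 km.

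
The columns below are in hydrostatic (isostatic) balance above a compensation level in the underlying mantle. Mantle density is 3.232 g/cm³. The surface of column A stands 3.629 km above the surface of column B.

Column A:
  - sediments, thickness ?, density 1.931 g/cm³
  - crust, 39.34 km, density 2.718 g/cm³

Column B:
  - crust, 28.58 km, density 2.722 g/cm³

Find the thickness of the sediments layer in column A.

Take the compensation level at the base of the deeper column (depth z_c below the surface of column A) and equate Σ ρ_i t_i down to z_c; mantle fills any gap and the z_c terms cancel.
Column A: x×1.931 + 39.34×2.718 + (z_c − 39.34 − x)×3.232
Column B: 3.629×0 + 28.58×2.722 + (z_c − 3.629 − 28.58)×3.232
The z_c×3.232 term appears on both sides and cancels. Collect the known terms of each column as K = Σ(ρt)_known − 3.232 × (depth of known layers): K_A = 106.92612 − 3.232×39.34 = −20.22076; K_B = 77.79476 − 3.232×(3.629 + 28.58) = −26.304728.
Balance: K_A − x×(3.232 − 1.931) = K_B, so x = (K_A − K_B)/(3.232 − 1.931) = 6.08397/1.301 = 4.68 km.

4.68 km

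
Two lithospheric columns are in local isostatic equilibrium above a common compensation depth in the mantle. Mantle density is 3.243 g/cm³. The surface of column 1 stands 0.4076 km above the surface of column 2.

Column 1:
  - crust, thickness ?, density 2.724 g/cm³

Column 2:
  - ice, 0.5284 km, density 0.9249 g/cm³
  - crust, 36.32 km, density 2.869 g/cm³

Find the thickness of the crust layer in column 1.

31.1 km

Take the compensation level at the base of the deeper column (depth z_c below the surface of column 1) and equate Σ ρ_i t_i down to z_c; mantle fills any gap and the z_c terms cancel.
Column 1: x×2.724 + (z_c − 0 − x)×3.243
Column 2: 0.4076×0 + 0.5284×0.9249 + 36.32×2.869 + (z_c − 0.4076 − 36.8484)×3.243
The z_c×3.243 term appears on both sides and cancels. Collect the known terms of each column as K = Σ(ρt)_known − 3.243 × (depth of known layers): K_1 = 0 − 3.243×0 = 0; K_2 = 104.690797 − 3.243×(0.4076 + 36.8484) = −16.1304108.
Balance: K_1 − x×(3.243 − 2.724) = K_2, so x = (K_1 − K_2)/(3.243 − 2.724) = 16.1304/0.519 = 31.1 km.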